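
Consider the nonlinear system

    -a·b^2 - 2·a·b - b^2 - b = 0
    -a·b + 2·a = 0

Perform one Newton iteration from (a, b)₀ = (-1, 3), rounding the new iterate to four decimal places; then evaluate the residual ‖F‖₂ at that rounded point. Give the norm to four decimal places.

0.8828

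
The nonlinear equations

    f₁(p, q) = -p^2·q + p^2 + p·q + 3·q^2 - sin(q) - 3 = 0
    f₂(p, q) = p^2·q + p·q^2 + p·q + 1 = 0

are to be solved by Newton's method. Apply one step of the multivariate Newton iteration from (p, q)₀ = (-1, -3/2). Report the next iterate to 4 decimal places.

(-1.5634, -0.3790)

At (-1, -3/2): F = (8.747495, -1.2500).
Jacobian J = [[-2·p·q + 2·p + q, -p^2 + p + 6·q - cos(q)], [2·p·q + q^2 + q, p^2 + 2·p·q + p]].
At the point, J = [[-6.5000, -11.070737], [3.7500, 3.0000]] (det J = 22.015265).
Solving J·Δ = −F gives Δ = (-0.5634, 1.1210).
Then the next iterate is (p, q)₁ = (-1.5634, -0.3790).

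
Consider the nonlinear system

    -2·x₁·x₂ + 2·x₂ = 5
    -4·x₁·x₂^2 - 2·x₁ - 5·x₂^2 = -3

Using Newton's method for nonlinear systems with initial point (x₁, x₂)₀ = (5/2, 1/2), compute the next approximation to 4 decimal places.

At (5/2, 1/2): F = (-6.5000, -5.7500).
Jacobian J = [[-2·x₂, -2·x₁ + 2], [-4·x₂^2 - 2, -8·x₁·x₂ - 10·x₂]].
At the point, J = [[-1.0000, -3.0000], [-3.0000, -15.0000]] (det J = 6.0000).
Solving J·Δ = −F gives Δ = (-13.3750, 2.2917).
Then the next iterate is (x₁, x₂)₁ = (-10.8750, 2.7917).

(-10.8750, 2.7917)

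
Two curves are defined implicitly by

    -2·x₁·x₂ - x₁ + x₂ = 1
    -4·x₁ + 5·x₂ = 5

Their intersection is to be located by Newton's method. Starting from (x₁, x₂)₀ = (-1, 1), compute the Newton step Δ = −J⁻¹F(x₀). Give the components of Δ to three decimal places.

At (-1, 1): F = (3.000, 4.000).
Jacobian J = [[-2·x₂ - 1, -2·x₁ + 1], [-4, 5]].
At the point, J = [[-3.000, 3.000], [-4.000, 5.000]] (det J = -3.000).
Solving J·Δ = −F gives Δ = (1.000, 0.000).

(1.000, 0.000)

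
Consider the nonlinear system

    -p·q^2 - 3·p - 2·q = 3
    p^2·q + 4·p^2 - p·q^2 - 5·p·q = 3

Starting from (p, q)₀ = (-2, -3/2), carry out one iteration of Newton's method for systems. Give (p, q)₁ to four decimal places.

At (-2, -3/2): F = (10.5000, -3.5000).
Jacobian J = [[-q^2 - 3, -2·p·q - 2], [2·p·q + 8·p - q^2 - 5·q, p^2 - 2·p·q - 5·p]].
At the point, J = [[-5.2500, -8.0000], [-4.7500, 8.0000]] (det J = -80.0000).
Solving J·Δ = −F gives Δ = (0.7000, 0.8531).
Then the next iterate is (p, q)₁ = (-1.3000, -0.6469).

(-1.3000, -0.6469)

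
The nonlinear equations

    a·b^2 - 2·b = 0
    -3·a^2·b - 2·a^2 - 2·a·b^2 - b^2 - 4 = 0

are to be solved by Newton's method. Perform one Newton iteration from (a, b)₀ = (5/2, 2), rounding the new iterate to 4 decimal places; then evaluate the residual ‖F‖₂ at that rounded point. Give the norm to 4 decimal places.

20.3957

At (5/2, 2): F = (6.0000, -78.0000).
Jacobian J = [[b^2, 2·a·b - 2], [-6·a·b - 4·a - 2·b^2, -3·a^2 - 4·a·b - 2·b]].
At the point, J = [[4.0000, 8.0000], [-48.0000, -42.7500]] (det J = 213.0000).
Solving J·Δ = −F gives Δ = (-1.7254, 0.1127).
Then the next iterate is (a, b)₁ = (0.7746, 2.1127).
Re-evaluating at (0.7746, 2.1127): F = (-0.767972, -20.381261), so ‖F‖₂ = 20.3957.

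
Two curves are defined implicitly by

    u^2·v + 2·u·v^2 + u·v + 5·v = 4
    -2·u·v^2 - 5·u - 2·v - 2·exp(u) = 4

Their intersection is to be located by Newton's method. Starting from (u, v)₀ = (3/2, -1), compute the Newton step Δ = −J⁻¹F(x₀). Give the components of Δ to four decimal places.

(-0.5578, 3.1398)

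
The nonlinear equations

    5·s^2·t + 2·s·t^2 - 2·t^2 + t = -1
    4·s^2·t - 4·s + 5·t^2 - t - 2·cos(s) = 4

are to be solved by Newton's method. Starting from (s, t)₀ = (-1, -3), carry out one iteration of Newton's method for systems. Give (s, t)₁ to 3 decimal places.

At (-1, -3): F = (-53.000, 34.91940).
Jacobian J = [[10·s·t + 2·t^2, 5·s^2 + 4·s·t - 4·t + 1], [8·s·t + 2·sin(s) - 4, 4·s^2 + 10·t - 1]].
At the point, J = [[48.000, 30.000], [18.31706, -27.000]] (det J = -1845.51174).
Solving J·Δ = −F gives Δ = (0.208, 1.434).
Then the next iterate is (s, t)₁ = (-0.792, -1.566).

(-0.792, -1.566)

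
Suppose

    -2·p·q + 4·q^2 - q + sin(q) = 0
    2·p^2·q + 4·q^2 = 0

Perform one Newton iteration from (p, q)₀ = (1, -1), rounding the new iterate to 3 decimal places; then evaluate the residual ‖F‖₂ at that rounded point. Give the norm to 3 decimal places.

1.605

At (1, -1): F = (6.15853, 2.000).
Jacobian J = [[-2·q, -2·p + 8·q + cos(q) - 1], [4·p·q, 2·p^2 + 8·q]].
At the point, J = [[2.000, -10.45970], [-4.000, -6.000]] (det J = -53.83879).
Solving J·Δ = −F gives Δ = (-0.298, 0.532).
Then the next iterate is (p, q)₁ = (0.702, -0.468).
Re-evaluating at (0.702, -0.468): F = (1.55007, 0.41483), so ‖F‖₂ = 1.605.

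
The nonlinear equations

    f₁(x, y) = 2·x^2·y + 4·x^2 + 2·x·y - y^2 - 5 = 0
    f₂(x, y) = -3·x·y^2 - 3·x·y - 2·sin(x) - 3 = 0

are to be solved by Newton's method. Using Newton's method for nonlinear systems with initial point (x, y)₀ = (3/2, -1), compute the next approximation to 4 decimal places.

(0.0938, 0.0658)

At (3/2, -1): F = (-4.5000, -4.994990).
Jacobian J = [[4·x·y + 8·x + 2·y, 2·x^2 + 2·x - 2·y], [-3·y^2 - 3·y - 2·cos(x), -6·x·y - 3·x]].
At the point, J = [[4.0000, 9.5000], [-0.141474, 4.5000]] (det J = 19.344007).
Solving J·Δ = −F gives Δ = (-1.4062, 1.0658).
Then the next iterate is (x, y)₁ = (0.0938, 0.0658).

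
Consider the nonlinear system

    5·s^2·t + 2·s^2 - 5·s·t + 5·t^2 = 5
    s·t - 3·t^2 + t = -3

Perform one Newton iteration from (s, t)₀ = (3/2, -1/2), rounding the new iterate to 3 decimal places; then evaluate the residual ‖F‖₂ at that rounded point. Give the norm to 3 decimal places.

1.849

At (3/2, -1/2): F = (-1.125, 1.000).
Jacobian J = [[10·s·t + 4·s - 5·t, 5·s^2 - 5·s + 10·t], [t, s - 6·t + 1]].
At the point, J = [[1.000, -1.250], [-0.500, 5.500]] (det J = 4.875).
Solving J·Δ = −F gives Δ = (1.013, -0.090).
Then the next iterate is (s, t)₁ = (2.513, -0.590).
Re-evaluating at (2.513, -0.590): F = (-1.84556, -0.11697), so ‖F‖₂ = 1.849.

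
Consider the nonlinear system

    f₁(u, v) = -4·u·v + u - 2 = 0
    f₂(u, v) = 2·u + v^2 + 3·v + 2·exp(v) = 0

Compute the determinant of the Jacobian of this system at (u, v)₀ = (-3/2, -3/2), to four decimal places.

-8.8762

J = [[-4·v + 1, -4·u], [2, 2·v + 2·exp(v) + 3]].
At the point, J = [[7.0000, 6.0000], [2.0000, 0.446260]].
det J = -8.8762.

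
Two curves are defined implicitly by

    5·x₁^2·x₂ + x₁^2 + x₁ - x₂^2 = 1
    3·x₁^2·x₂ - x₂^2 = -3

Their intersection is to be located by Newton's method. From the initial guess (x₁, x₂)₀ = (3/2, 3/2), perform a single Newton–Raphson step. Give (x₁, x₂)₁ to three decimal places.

(-0.547, 5.969)

At (3/2, 3/2): F = (17.375, 10.875).
Jacobian J = [[10·x₁·x₂ + 2·x₁ + 1, 5·x₁^2 - 2·x₂], [6·x₁·x₂, 3·x₁^2 - 2·x₂]].
At the point, J = [[26.500, 8.250], [13.500, 3.750]] (det J = -12.000).
Solving J·Δ = −F gives Δ = (-2.047, 4.469).
Then the next iterate is (x₁, x₂)₁ = (-0.547, 5.969).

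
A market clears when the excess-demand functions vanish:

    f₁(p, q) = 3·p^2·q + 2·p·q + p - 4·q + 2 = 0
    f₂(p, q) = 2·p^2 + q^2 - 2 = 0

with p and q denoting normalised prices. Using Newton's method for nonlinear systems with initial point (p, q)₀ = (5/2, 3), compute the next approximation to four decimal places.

At (5/2, 3): F = (63.7500, 19.5000).
Jacobian J = [[6·p·q + 2·q + 1, 3·p^2 + 2·p - 4], [4·p, 2·q]].
At the point, J = [[52.0000, 19.7500], [10.0000, 6.0000]] (det J = 114.5000).
Solving J·Δ = −F gives Δ = (0.0229, -3.2882).
Then the next iterate is (p, q)₁ = (2.5229, -0.2882).

(2.5229, -0.2882)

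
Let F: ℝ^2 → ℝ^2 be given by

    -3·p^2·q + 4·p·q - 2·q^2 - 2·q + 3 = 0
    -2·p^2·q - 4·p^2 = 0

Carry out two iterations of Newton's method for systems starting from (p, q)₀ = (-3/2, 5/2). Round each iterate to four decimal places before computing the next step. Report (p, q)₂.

(-0.5395, 0.8634)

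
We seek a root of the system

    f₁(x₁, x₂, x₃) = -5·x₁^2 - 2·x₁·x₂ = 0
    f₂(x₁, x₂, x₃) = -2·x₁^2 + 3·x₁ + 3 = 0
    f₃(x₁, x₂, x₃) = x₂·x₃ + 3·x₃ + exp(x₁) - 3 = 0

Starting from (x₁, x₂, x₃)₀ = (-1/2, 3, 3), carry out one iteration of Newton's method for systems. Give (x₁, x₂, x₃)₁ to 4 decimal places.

(-0.7000, 1.0500, 1.3941)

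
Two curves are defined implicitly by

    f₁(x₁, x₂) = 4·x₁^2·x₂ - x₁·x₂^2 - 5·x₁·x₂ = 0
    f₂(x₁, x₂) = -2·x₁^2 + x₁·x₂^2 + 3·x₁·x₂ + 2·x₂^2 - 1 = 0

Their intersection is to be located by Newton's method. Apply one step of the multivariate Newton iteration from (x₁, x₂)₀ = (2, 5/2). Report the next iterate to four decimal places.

(1.6716, 1.3803)

At (2, 5/2): F = (2.5000, 31.0000).
Jacobian J = [[8·x₁·x₂ - x₂^2 - 5·x₂, 4·x₁^2 - 2·x₁·x₂ - 5·x₁], [-4·x₁ + x₂^2 + 3·x₂, 2·x₁·x₂ + 3·x₁ + 4·x₂]].
At the point, J = [[21.2500, -4.0000], [5.7500, 26.0000]] (det J = 575.5000).
Solving J·Δ = −F gives Δ = (-0.3284, -1.1197).
Then the next iterate is (x₁, x₂)₁ = (1.6716, 1.3803).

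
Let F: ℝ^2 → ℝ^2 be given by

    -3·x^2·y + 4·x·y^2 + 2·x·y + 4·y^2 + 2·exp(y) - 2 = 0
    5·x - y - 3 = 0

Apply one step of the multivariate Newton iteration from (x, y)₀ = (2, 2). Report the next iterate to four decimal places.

(0.8193, 1.0963)

At (2, 2): F = (44.778112, 5.0000).
Jacobian J = [[-6·x·y + 4·y^2 + 2·y, -3·x^2 + 8·x·y + 2·x + 8·y + 2·exp(y)], [5, -1]].
At the point, J = [[-4.0000, 54.778112], [5.0000, -1.0000]] (det J = -269.890561).
Solving J·Δ = −F gives Δ = (-1.1807, -0.9037).
Then the next iterate is (x, y)₁ = (0.8193, 1.0963).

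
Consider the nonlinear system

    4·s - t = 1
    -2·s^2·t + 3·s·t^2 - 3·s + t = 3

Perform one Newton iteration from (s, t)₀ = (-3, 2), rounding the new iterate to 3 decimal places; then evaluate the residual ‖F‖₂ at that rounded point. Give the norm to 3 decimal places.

25.415

At (-3, 2): F = (-15.000, -64.000).
Jacobian J = [[4, -1], [-4·s·t + 3·t^2 - 3, -2·s^2 + 6·s·t + 1]].
At the point, J = [[4.000, -1.000], [33.000, -53.000]] (det J = -179.000).
Solving J·Δ = −F gives Δ = (4.084, 1.335).
Then the next iterate is (s, t)₁ = (1.084, 3.335).
Re-evaluating at (1.084, 3.335): F = (0.001, 25.41485), so ‖F‖₂ = 25.415.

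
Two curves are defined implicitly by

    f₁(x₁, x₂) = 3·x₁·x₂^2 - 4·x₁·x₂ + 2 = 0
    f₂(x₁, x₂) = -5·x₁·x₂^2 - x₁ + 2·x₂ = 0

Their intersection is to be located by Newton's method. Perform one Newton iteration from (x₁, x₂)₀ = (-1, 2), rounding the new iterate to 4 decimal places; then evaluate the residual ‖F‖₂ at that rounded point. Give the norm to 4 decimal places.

33.3308

At (-1, 2): F = (-2.0000, 25.0000).
Jacobian J = [[3·x₂^2 - 4·x₂, 6·x₁·x₂ - 4·x₁], [-5·x₂^2 - 1, -10·x₁·x₂ + 2]].
At the point, J = [[4.0000, -8.0000], [-21.0000, 22.0000]] (det J = -80.0000).
Solving J·Δ = −F gives Δ = (1.9500, 0.7250).
Then the next iterate is (x₁, x₂)₁ = (0.9500, 2.7250).
Re-evaluating at (0.9500, 2.7250): F = (12.808031, -30.771719), so ‖F‖₂ = 33.3308.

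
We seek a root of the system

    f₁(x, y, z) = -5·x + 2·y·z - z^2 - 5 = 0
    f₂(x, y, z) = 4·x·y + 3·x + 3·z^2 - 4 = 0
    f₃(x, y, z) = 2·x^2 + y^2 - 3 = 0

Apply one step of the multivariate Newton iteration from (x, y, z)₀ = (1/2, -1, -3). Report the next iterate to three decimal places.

(0.376, -1.874, -1.840)

At (1/2, -1, -3): F = (-10.500, 22.500, -1.500).
Jacobian J = [[-5, 2·z, 2·y - 2·z], [4·y + 3, 4·x, 6·z], [4·x, 2·y, 0]].
At the point, J = [[-5.000, -6.000, 4.000], [-1.000, 2.000, -18.000], [2.000, -2.000, 0.000]] (det J = 388.000).
Solving J·Δ = −F gives Δ = (-0.124, -0.874, 1.160).
Then the next iterate is (x, y, z)₁ = (0.376, -1.874, -1.840).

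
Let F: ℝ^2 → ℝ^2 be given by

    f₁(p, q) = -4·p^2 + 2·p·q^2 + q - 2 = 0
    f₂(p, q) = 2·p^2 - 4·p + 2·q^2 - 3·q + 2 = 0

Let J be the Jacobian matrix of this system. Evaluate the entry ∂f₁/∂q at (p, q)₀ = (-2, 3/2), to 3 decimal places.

-11.000

∂f₁/∂q = 4·p·q + 1.
At (-2, 3/2) this is -11.000.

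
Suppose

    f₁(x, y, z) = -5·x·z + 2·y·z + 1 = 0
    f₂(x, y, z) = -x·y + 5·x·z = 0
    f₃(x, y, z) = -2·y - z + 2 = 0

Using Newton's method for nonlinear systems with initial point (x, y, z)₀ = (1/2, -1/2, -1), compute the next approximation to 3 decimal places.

(3.200, -1.300, 4.600)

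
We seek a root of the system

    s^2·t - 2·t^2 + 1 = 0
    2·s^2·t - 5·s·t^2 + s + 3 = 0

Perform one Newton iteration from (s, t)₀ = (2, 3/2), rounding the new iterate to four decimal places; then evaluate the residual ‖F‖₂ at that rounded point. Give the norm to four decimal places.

1.2774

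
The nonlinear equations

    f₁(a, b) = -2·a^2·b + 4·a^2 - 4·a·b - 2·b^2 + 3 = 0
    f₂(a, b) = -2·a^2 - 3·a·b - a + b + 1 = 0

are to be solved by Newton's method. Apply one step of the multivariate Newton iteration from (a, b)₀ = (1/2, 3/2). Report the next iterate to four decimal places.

(0.4306, 1.0408)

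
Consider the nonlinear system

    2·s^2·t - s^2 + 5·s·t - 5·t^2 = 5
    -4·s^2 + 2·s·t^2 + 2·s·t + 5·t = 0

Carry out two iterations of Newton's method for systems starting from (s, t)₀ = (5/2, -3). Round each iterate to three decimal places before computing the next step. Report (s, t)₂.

At (5/2, -3): F = (-131.250, -10.000).
Jacobian J = [[4·s·t - 2·s + 5·t, 2·s^2 + 5·s - 10·t], [-8·s + 2·t^2 + 2·t, 4·s·t + 2·s + 5]].
At the point, J = [[-50.000, 55.000], [-8.000, -20.000]] (det J = 1440.000).
Solving J·Δ = −F gives Δ = (-2.205, 0.382).
Then the next iterate is (s, t)₁ = (0.295, -2.618).
Round to (0.295, -2.618) and repeat: F = (-43.67386, -10.93890), J = [[-16.76924, 27.82905], [6.11185, 2.50076]].
Δ = (0.921, 2.124), so (s, t)₂ = (1.216, -0.494).

(1.216, -0.494)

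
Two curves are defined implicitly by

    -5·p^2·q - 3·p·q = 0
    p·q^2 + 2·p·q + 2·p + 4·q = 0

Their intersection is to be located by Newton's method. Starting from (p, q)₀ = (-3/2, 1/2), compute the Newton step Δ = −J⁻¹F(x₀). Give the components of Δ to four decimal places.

(0.9356, 0.3317)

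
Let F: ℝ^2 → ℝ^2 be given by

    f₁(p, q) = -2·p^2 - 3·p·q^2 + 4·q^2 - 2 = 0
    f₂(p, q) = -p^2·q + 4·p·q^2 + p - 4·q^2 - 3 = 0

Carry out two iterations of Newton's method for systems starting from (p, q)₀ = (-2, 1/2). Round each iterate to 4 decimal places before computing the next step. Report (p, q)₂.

(1.0683, -0.2509)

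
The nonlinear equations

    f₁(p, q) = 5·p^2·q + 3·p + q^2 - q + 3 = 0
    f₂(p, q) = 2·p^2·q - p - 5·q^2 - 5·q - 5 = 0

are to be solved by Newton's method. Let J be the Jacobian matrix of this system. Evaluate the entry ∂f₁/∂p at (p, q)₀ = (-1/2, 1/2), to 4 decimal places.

0.5000

∂f₁/∂p = 10·p·q + 3.
At (-1/2, 1/2) this is 0.5000.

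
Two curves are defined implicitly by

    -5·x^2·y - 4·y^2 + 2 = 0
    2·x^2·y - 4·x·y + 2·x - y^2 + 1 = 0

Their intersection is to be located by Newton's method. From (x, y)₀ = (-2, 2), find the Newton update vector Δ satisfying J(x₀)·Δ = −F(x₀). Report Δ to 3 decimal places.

(0.808, -0.603)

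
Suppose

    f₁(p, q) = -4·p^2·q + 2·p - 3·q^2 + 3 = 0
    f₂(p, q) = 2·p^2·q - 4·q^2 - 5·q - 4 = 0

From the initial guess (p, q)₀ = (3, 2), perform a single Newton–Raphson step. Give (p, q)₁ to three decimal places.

(2.602, 0.819)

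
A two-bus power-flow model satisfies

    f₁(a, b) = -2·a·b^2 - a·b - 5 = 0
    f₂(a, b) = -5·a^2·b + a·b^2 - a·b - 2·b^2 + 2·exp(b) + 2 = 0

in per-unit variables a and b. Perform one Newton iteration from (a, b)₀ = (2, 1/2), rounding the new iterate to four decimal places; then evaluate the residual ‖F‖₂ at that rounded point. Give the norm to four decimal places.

104.7150

At (2, 1/2): F = (-7.0000, -5.702557).
Jacobian J = [[-2·b^2 - b, -4·a·b - a], [-10·a·b + b^2 - b, -5·a^2 + 2·a·b - a - 4·b + 2·exp(b)]].
At the point, J = [[-1.0000, -6.0000], [-10.2500, -18.702557]] (det J = -42.797443).
Solving J·Δ = −F gives Δ = (2.2595, -1.5433).
Then the next iterate is (a, b)₁ = (4.2595, -1.0433).
Re-evaluating at (4.2595, -1.0433): F = (-9.828781, 104.252660), so ‖F‖₂ = 104.7150.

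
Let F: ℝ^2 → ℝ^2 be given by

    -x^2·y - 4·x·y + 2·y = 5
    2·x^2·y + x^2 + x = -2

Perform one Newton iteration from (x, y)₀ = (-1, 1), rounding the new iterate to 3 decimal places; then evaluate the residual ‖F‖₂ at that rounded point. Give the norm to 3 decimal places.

2.784

At (-1, 1): F = (0.000, 4.000).
Jacobian J = [[-2·x·y - 4·y, -x^2 - 4·x + 2], [4·x·y + 2·x + 1, 2·x^2]].
At the point, J = [[-2.000, 5.000], [-5.000, 2.000]] (det J = 21.000).
Solving J·Δ = −F gives Δ = (0.952, 0.381).
Then the next iterate is (x, y)₁ = (-0.048, 1.381).
Re-evaluating at (-0.048, 1.381): F = (-1.97603, 1.96067), so ‖F‖₂ = 2.784.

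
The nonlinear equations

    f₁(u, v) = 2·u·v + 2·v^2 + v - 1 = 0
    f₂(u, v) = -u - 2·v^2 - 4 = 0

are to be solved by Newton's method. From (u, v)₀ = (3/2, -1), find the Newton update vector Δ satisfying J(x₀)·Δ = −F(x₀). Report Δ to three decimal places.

(-1.500, 1.500)

At (3/2, -1): F = (-3.000, -7.500).
Jacobian J = [[2·v, 2·u + 4·v + 1], [-1, -4·v]].
At the point, J = [[-2.000, 0.000], [-1.000, 4.000]] (det J = -8.000).
Solving J·Δ = −F gives Δ = (-1.500, 1.500).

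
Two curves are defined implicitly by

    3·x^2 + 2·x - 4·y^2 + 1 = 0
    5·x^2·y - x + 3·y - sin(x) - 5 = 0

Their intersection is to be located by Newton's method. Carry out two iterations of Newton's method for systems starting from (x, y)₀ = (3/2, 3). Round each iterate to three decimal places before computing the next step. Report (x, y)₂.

At (3/2, 3): F = (-25.250, 35.25251).
Jacobian J = [[6·x + 2, -8·y], [10·x·y - cos(x) - 1, 5·x^2 + 3]].
At the point, J = [[11.000, -24.000], [43.92926, 14.250]] (det J = 1211.05231).
Solving J·Δ = −F gives Δ = (-0.402, -1.236).
Then the next iterate is (x, y)₁ = (1.098, 1.764).
Round to (1.098, 1.764) and repeat: F = (-5.63397, 8.93713), J = [[8.588, -14.112], [17.91334, 9.02802]].
Δ = (-0.228, -0.538), so (x, y)₂ = (0.870, 1.226).

(0.870, 1.226)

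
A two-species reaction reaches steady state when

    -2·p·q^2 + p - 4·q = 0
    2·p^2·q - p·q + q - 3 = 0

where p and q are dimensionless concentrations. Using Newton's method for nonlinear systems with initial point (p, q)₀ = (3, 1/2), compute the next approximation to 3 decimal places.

(2.333, 0.417)

At (3, 1/2): F = (-0.500, 5.000).
Jacobian J = [[-2·q^2 + 1, -4·p·q - 4], [4·p·q - q, 2·p^2 - p + 1]].
At the point, J = [[0.500, -10.000], [5.500, 16.000]] (det J = 63.000).
Solving J·Δ = −F gives Δ = (-0.667, -0.083).
Then the next iterate is (p, q)₁ = (2.333, 0.417).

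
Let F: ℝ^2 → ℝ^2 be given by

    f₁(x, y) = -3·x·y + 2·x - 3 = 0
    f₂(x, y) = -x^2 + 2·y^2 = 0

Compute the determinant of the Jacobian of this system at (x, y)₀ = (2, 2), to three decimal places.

J = [[-3·y + 2, -3·x], [-2·x, 4·y]].
At the point, J = [[-4.000, -6.000], [-4.000, 8.000]].
det J = -56.000.

-56.000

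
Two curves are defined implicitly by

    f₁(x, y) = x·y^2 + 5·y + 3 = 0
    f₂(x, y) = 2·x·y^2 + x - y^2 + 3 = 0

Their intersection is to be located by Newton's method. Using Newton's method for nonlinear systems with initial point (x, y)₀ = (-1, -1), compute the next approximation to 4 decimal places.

(-1.7333, -0.4667)

At (-1, -1): F = (-3.0000, -1.0000).
Jacobian J = [[y^2, 2·x·y + 5], [2·y^2 + 1, 4·x·y - 2·y]].
At the point, J = [[1.0000, 7.0000], [3.0000, 6.0000]] (det J = -15.0000).
Solving J·Δ = −F gives Δ = (-0.7333, 0.5333).
Then the next iterate is (x, y)₁ = (-1.7333, -0.4667).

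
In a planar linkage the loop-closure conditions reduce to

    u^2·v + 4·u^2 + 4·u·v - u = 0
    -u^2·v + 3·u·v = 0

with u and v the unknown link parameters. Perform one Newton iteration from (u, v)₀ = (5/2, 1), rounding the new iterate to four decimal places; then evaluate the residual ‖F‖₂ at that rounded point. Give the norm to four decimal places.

At (5/2, 1): F = (38.7500, 1.2500).
Jacobian J = [[2·u·v + 8·u + 4·v - 1, u^2 + 4·u], [-2·u·v + 3·v, -u^2 + 3·u]].
At the point, J = [[28.0000, 16.2500], [-2.0000, 1.2500]] (det J = 67.5000).
Solving J·Δ = −F gives Δ = (-0.4167, -1.6667).
Then the next iterate is (u, v)₁ = (2.0833, -0.6667).
Re-evaluating at (2.0833, -0.6667): F = (6.827941, -1.273238), so ‖F‖₂ = 6.9456.

6.9456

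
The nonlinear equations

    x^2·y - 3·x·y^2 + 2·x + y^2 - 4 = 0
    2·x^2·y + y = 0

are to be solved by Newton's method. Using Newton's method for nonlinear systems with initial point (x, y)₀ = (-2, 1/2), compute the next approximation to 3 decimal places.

(0.356, 1.047)

At (-2, 1/2): F = (-4.250, 4.500).
Jacobian J = [[2·x·y - 3·y^2 + 2, x^2 - 6·x·y + 2·y], [4·x·y, 2·x^2 + 1]].
At the point, J = [[-0.750, 11.000], [-4.000, 9.000]] (det J = 37.250).
Solving J·Δ = −F gives Δ = (2.356, 0.547).
Then the next iterate is (x, y)₁ = (0.356, 1.047).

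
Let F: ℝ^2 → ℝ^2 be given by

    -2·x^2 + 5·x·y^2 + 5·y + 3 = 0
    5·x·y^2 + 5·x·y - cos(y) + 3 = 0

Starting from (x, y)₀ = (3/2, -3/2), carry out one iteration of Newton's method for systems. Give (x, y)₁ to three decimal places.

(2.792, -0.662)

At (3/2, -3/2): F = (7.875, 8.55426).
Jacobian J = [[-4·x + 5·y^2, 10·x·y + 5], [5·y^2 + 5·y, 10·x·y + 5·x + sin(y)]].
At the point, J = [[5.250, -17.500], [3.750, -15.99749]] (det J = -18.36185).
Solving J·Δ = −F gives Δ = (1.292, 0.838).
Then the next iterate is (x, y)₁ = (2.792, -0.662).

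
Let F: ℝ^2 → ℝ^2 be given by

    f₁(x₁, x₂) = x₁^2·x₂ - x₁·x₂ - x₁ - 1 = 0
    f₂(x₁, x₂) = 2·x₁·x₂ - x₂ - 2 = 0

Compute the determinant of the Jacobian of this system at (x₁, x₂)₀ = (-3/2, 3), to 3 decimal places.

J = [[2·x₁·x₂ - x₂ - 1, x₁^2 - x₁], [2·x₂, 2·x₁ - 1]].
At the point, J = [[-13.000, 3.750], [6.000, -4.000]].
det J = 29.500.

29.500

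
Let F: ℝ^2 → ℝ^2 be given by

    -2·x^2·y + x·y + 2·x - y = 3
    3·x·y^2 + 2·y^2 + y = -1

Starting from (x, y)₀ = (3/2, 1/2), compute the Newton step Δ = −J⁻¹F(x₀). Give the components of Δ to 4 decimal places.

At (3/2, 1/2): F = (-2.0000, 3.1250).
Jacobian J = [[-4·x·y + y + 2, -2·x^2 + x - 1], [3·y^2, 6·x·y + 4·y + 1]].
At the point, J = [[-0.5000, -4.0000], [0.7500, 7.5000]] (det J = -0.7500).
Solving J·Δ = −F gives Δ = (-3.3333, -0.0833).

(-3.3333, -0.0833)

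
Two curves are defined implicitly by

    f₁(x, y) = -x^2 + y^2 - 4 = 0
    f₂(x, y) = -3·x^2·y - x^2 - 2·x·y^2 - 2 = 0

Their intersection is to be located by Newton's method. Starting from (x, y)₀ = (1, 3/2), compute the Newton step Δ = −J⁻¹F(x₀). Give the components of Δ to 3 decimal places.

At (1, 3/2): F = (-2.750, -12.000).
Jacobian J = [[-2·x, 2·y], [-6·x·y - 2·x - 2·y^2, -3·x^2 - 4·x·y]].
At the point, J = [[-2.000, 3.000], [-15.500, -9.000]] (det J = 64.500).
Solving J·Δ = −F gives Δ = (-0.942, 0.289).

(-0.942, 0.289)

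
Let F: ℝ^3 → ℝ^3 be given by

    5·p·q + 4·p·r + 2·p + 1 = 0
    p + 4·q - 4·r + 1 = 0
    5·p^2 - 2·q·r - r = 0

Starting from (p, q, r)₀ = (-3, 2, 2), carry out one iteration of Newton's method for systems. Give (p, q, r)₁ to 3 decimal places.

(-1.506, 0.978, 0.852)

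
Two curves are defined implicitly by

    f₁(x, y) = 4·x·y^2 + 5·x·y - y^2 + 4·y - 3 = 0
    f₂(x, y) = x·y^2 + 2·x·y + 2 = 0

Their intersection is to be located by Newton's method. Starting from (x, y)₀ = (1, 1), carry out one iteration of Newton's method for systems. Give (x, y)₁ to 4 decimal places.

At (1, 1): F = (9.0000, 5.0000).
Jacobian J = [[4·y^2 + 5·y, 8·x·y + 5·x - 2·y + 4], [y^2 + 2·y, 2·x·y + 2·x]].
At the point, J = [[9.0000, 15.0000], [3.0000, 4.0000]] (det J = -9.0000).
Solving J·Δ = −F gives Δ = (-4.3333, 2.0000).
Then the next iterate is (x, y)₁ = (-3.3333, 3.0000).

(-3.3333, 3.0000)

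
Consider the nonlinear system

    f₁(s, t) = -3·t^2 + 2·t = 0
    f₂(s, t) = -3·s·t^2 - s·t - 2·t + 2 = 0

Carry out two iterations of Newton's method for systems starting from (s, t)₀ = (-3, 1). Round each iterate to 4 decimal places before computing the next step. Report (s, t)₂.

(0.0657, 0.6750)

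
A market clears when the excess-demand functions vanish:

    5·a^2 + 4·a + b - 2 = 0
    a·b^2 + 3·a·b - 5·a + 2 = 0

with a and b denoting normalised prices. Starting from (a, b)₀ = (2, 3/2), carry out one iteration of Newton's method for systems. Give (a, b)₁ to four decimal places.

(0.8664, 1.2070)

At (2, 3/2): F = (27.5000, 5.5000).
Jacobian J = [[10·a + 4, 1], [b^2 + 3·b - 5, 2·a·b + 3·a]].
At the point, J = [[24.0000, 1.0000], [1.7500, 12.0000]] (det J = 286.2500).
Solving J·Δ = −F gives Δ = (-1.1336, -0.2930).
Then the next iterate is (a, b)₁ = (0.8664, 1.2070).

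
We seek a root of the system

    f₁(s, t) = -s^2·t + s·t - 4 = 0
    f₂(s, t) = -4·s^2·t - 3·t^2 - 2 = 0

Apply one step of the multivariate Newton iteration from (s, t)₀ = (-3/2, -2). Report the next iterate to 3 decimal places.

At (-3/2, -2): F = (3.500, 4.000).
Jacobian J = [[-2·s·t + t, -s^2 + s], [-8·s·t, -4·s^2 - 6·t]].
At the point, J = [[-8.000, -3.750], [-24.000, 3.000]] (det J = -114.000).
Solving J·Δ = −F gives Δ = (0.224, 0.456).
Then the next iterate is (s, t)₁ = (-1.276, -1.544).

(-1.276, -1.544)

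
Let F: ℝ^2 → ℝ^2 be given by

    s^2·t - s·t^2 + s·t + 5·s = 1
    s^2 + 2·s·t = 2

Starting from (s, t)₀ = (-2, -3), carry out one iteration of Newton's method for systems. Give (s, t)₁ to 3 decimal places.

At (-2, -3): F = (1.000, 14.000).
Jacobian J = [[2·s·t - t^2 + t + 5, s^2 - 2·s·t + s], [2·s + 2·t, 2·s]].
At the point, J = [[5.000, -10.000], [-10.000, -4.000]] (det J = -120.000).
Solving J·Δ = −F gives Δ = (1.133, 0.667).
Then the next iterate is (s, t)₁ = (-0.867, -2.333).

(-0.867, -2.333)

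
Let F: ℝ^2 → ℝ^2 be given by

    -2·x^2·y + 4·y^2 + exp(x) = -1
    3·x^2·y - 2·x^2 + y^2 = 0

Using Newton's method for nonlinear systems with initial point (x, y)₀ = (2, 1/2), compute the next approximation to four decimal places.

(0.2512, 0.3656)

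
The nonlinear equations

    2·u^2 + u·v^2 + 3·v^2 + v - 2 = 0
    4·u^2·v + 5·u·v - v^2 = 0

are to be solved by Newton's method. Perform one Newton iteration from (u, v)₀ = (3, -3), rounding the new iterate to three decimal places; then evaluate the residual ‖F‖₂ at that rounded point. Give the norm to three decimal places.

50.180

At (3, -3): F = (67.000, -162.000).
Jacobian J = [[4·u + v^2, 2·u·v + 6·v + 1], [8·u·v + 5·v, 4·u^2 + 5·u - 2·v]].
At the point, J = [[21.000, -35.000], [-87.000, 57.000]] (det J = -1848.000).
Solving J·Δ = −F gives Δ = (-1.002, 1.313).
Then the next iterate is (u, v)₁ = (1.998, -1.687).
Re-evaluating at (1.998, -1.687): F = (18.52116, -46.63714), so ‖F‖₂ = 50.180.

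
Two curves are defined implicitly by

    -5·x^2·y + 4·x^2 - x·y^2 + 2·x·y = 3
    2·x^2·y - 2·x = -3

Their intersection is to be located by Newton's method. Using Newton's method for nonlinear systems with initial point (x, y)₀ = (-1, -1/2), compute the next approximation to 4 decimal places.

(0.4561, -2.5000)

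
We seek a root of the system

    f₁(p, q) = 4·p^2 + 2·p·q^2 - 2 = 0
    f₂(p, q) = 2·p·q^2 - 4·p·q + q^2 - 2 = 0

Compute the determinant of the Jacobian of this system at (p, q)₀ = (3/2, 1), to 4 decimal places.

J = [[8·p + 2·q^2, 4·p·q], [2·q^2 - 4·q, 4·p·q - 4·p + 2·q]].
At the point, J = [[14.0000, 6.0000], [-2.0000, 2.0000]].
det J = 40.0000.

40.0000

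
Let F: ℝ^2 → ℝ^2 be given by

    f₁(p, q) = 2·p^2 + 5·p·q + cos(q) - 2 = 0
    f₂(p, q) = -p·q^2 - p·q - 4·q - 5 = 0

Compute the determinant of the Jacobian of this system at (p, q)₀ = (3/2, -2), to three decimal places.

J = [[4·p + 5·q, 5·p - sin(q)], [-q^2 - q, -2·p·q - p - 4]].
At the point, J = [[-4.000, 8.40930], [-2.000, 0.500]].
det J = 14.819.

14.819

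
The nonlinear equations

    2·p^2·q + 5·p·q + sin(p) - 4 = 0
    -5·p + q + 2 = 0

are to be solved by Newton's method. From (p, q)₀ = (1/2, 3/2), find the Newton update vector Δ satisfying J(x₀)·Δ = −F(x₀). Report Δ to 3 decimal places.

At (1/2, 3/2): F = (0.97943, 1.000).
Jacobian J = [[4·p·q + 5·q + cos(p), 2·p^2 + 5·p], [-5, 1]].
At the point, J = [[11.37758, 3.000], [-5.000, 1.000]] (det J = 26.37758).
Solving J·Δ = −F gives Δ = (0.077, -0.617).

(0.077, -0.617)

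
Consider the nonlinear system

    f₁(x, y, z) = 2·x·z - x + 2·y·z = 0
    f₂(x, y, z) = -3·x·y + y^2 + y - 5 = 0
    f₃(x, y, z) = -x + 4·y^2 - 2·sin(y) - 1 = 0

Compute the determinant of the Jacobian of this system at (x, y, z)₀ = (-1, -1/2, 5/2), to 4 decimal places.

J = [[2·z - 1, 2·z, 2·x + 2·y], [-3·y, -3·x + 2·y + 1, 0], [-1, 8·y - 2·cos(y), 0]].
At the point, J = [[4.0000, 5.0000, -3.0000], [1.5000, 3.0000, 0.0000], [-1.0000, -5.755165, 0.0000]].
det J = 16.8982.

16.8982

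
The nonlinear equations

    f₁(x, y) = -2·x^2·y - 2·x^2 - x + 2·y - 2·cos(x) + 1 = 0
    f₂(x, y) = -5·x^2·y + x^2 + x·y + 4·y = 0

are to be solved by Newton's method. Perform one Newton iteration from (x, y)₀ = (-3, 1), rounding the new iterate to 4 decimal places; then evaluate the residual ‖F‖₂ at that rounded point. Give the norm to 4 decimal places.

At (-3, 1): F = (-28.020015, -35.0000).
Jacobian J = [[-4·x·y - 4·x + 2·sin(x) - 1, -2·x^2 + 2], [-10·x·y + 2·x + y, -5·x^2 + x + 4]].
At the point, J = [[22.717760, -16.0000], [25.0000, -44.0000]] (det J = -599.581439).
Solving J·Δ = −F gives Δ = (1.1223, -0.1578).
Then the next iterate is (x, y)₁ = (-1.8777, 0.8422).
Re-evaluating at (-1.8777, 0.8422): F = (-7.823983, -9.533806), so ‖F‖₂ = 12.3332.

12.3332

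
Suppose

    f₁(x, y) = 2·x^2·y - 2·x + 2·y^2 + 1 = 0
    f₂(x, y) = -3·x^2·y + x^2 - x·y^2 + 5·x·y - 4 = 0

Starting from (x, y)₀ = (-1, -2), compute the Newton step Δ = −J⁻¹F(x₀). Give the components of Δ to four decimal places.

At (-1, -2): F = (7.0000, 17.0000).
Jacobian J = [[4·x·y - 2, 2·x^2 + 4·y], [-6·x·y + 2·x - y^2 + 5·y, -3·x^2 - 2·x·y + 5·x]].
At the point, J = [[6.0000, -6.0000], [-28.0000, -12.0000]] (det J = -240.0000).
Solving J·Δ = −F gives Δ = (0.0750, 1.2417).

(0.0750, 1.2417)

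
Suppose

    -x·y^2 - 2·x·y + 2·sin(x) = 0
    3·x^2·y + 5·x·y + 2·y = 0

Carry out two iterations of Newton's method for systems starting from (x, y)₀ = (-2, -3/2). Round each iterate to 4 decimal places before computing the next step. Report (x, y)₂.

At (-2, -3/2): F = (-3.318595, -6.0000).
Jacobian J = [[-y^2 - 2·y + 2·cos(x), -2·x·y - 2·x], [6·x·y + 5·y, 3·x^2 + 5·x + 2]].
At the point, J = [[-0.082294, -2.0000], [10.5000, 4.0000]] (det J = 20.670825).
Solving J·Δ = −F gives Δ = (1.2227, -1.7096).
Then the next iterate is (x, y)₁ = (-0.7773, -3.2096).
Round to (-0.7773, -3.2096) and repeat: F = (1.615022, 0.237235), J = [[-2.456713, -3.435044], [-1.079068, -0.073914]].
Δ = (0.1973, 0.3290), so (x, y)₂ = (-0.5800, -2.8806).

(-0.5800, -2.8806)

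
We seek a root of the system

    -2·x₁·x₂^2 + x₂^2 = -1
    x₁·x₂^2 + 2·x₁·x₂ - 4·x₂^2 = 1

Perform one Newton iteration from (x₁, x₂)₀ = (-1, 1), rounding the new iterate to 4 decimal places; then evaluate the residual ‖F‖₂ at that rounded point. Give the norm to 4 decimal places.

At (-1, 1): F = (4.0000, -8.0000).
Jacobian J = [[-2·x₂^2, -4·x₁·x₂ + 2·x₂], [x₂^2 + 2·x₂, 2·x₁·x₂ + 2·x₁ - 8·x₂]].
At the point, J = [[-2.0000, 6.0000], [3.0000, -12.0000]] (det J = 6.0000).
Solving J·Δ = −F gives Δ = (0.0000, -0.6667).
Then the next iterate is (x₁, x₂)₁ = (-1.0000, 0.3333).
Re-evaluating at (-1.0000, 0.3333): F = (1.333267, -2.222044), so ‖F‖₂ = 2.5913.

2.5913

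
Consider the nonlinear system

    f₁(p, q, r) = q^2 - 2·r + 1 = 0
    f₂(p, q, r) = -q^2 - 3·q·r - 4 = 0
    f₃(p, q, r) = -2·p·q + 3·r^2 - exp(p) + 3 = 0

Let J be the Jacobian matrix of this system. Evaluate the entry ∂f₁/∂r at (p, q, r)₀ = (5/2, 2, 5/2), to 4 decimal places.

-2.0000

∂f₁/∂r = -2.
At (5/2, 2, 5/2) this is -2.0000.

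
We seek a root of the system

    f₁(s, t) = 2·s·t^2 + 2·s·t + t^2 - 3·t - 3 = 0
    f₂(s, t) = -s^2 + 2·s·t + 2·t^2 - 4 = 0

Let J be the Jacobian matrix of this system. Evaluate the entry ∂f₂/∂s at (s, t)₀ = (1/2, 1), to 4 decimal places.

∂f₂/∂s = -2·s + 2·t.
At (1/2, 1) this is 1.0000.

1.0000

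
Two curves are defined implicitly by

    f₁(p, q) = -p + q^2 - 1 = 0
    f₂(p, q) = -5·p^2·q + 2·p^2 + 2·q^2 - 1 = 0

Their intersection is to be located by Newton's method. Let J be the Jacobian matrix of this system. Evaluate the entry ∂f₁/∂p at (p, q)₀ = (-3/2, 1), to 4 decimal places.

∂f₁/∂p = -1.
At (-3/2, 1) this is -1.0000.

-1.0000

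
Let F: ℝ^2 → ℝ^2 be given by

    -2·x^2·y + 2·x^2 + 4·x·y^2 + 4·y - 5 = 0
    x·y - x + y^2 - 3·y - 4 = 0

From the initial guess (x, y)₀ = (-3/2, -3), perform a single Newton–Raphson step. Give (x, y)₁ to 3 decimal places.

At (-3/2, -3): F = (-53.000, 20.000).
Jacobian J = [[-4·x·y + 4·x + 4·y^2, -2·x^2 + 8·x·y + 4], [y - 1, x + 2·y - 3]].
At the point, J = [[12.000, 35.500], [-4.000, -10.500]] (det J = 16.000).
Solving J·Δ = −F gives Δ = (9.594, -1.750).
Then the next iterate is (x, y)₁ = (8.094, -4.750).

(8.094, -4.750)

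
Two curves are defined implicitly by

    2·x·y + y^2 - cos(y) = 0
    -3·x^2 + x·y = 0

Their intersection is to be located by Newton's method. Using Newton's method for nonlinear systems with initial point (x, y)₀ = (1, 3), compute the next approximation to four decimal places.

(0.4744, 1.4233)

At (1, 3): F = (15.989992, 0.0000).
Jacobian J = [[2·y, 2·x + 2·y + sin(y)], [-6·x + y, x]].
At the point, J = [[6.0000, 8.141120], [-3.0000, 1.0000]] (det J = 30.423360).
Solving J·Δ = −F gives Δ = (-0.5256, -1.5767).
Then the next iterate is (x, y)₁ = (0.4744, 1.4233).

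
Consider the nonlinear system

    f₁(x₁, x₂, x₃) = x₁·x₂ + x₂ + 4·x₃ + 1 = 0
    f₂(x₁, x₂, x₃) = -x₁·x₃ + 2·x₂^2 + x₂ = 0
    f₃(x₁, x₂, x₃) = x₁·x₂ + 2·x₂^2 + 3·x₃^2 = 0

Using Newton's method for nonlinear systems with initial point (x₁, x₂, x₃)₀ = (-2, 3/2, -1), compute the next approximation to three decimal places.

(-0.818, 0.627, -0.536)

At (-2, 3/2, -1): F = (-4.500, 4.000, 4.500).
Jacobian J = [[x₂, x₁ + 1, 4], [-x₃, 4·x₂ + 1, -x₁], [x₂, x₁ + 4·x₂, 6·x₃]].
At the point, J = [[1.500, -1.000, 4.000], [1.000, 7.000, 2.000], [1.500, 4.000, -6.000]] (det J = -110.000).
Solving J·Δ = −F gives Δ = (1.182, -0.873, 0.464).
Then the next iterate is (x₁, x₂, x₃)₁ = (-0.818, 0.627, -0.536).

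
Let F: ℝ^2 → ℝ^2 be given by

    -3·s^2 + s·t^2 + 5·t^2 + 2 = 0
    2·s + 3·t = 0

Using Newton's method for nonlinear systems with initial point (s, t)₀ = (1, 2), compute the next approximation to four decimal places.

At (1, 2): F = (23.0000, 8.0000).
Jacobian J = [[-6·s + t^2, 2·s·t + 10·t], [2, 3]].
At the point, J = [[-2.0000, 24.0000], [2.0000, 3.0000]] (det J = -54.0000).
Solving J·Δ = −F gives Δ = (-2.2778, -1.1481).
Then the next iterate is (s, t)₁ = (-1.2778, 0.8519).

(-1.2778, 0.8519)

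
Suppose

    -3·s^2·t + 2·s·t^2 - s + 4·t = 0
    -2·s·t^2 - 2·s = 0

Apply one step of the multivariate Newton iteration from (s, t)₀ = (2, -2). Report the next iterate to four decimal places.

(2.0000, -0.7500)

At (2, -2): F = (30.0000, -20.0000).
Jacobian J = [[-6·s·t + 2·t^2 - 1, -3·s^2 + 4·s·t + 4], [-2·t^2 - 2, -4·s·t]].
At the point, J = [[31.0000, -24.0000], [-10.0000, 16.0000]] (det J = 256.0000).
Solving J·Δ = −F gives Δ = (0.0000, 1.2500).
Then the next iterate is (s, t)₁ = (2.0000, -0.7500).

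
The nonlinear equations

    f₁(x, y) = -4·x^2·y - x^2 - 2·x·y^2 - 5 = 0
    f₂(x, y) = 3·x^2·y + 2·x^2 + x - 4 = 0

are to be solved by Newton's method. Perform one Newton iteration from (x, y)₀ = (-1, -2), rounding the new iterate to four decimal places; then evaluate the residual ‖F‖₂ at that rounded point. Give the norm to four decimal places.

At (-1, -2): F = (10.0000, -9.0000).
Jacobian J = [[-8·x·y - 2·x - 2·y^2, -4·x^2 - 4·x·y], [6·x·y + 4·x + 1, 3·x^2]].
At the point, J = [[-22.0000, -12.0000], [9.0000, 3.0000]] (det J = 42.0000).
Solving J·Δ = −F gives Δ = (1.8571, -2.5714).
Then the next iterate is (x, y)₁ = (0.8571, -4.5714).
Re-evaluating at (0.8571, -4.5714): F = (-28.124479, -11.748390), so ‖F‖₂ = 30.4797.

30.4797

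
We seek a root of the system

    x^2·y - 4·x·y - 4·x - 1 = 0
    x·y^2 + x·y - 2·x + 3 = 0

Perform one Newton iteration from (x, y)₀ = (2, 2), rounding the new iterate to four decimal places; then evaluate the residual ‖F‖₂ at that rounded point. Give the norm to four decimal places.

87.7922

At (2, 2): F = (-17.0000, 11.0000).
Jacobian J = [[2·x·y - 4·y - 4, x^2 - 4·x], [y^2 + y - 2, 2·x·y + x]].
At the point, J = [[-4.0000, -4.0000], [4.0000, 10.0000]] (det J = -24.0000).
Solving J·Δ = −F gives Δ = (-5.2500, 1.0000).
Then the next iterate is (x, y)₁ = (-3.2500, 3.0000).
Re-evaluating at (-3.2500, 3.0000): F = (82.6875, -29.5000), so ‖F‖₂ = 87.7922.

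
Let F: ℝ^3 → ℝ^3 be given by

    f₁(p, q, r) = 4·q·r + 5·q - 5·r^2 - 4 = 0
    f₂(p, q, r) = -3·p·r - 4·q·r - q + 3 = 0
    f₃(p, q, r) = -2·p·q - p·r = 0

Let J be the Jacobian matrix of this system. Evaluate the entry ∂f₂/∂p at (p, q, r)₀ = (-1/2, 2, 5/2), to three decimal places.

-7.500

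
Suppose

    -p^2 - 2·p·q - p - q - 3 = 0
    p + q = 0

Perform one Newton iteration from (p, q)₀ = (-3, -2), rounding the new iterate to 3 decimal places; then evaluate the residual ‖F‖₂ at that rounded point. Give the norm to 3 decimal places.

At (-3, -2): F = (-19.000, -5.000).
Jacobian J = [[-2·p - 2·q - 1, -2·p - 1], [1, 1]].
At the point, J = [[9.000, 5.000], [1.000, 1.000]] (det J = 4.000).
Solving J·Δ = −F gives Δ = (-1.500, 6.500).
Then the next iterate is (p, q)₁ = (-4.500, 4.500).
Re-evaluating at (-4.500, 4.500): F = (17.250, 0.000), so ‖F‖₂ = 17.250.

17.250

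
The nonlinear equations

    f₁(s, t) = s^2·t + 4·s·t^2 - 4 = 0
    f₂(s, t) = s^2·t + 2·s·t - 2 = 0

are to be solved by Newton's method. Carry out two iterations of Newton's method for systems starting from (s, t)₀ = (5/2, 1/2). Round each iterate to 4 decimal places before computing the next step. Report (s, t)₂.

(0.7844, 1.8373)

At (5/2, 1/2): F = (1.6250, 3.6250).
Jacobian J = [[2·s·t + 4·t^2, s^2 + 8·s·t], [2·s·t + 2·t, s^2 + 2·s]].
At the point, J = [[3.5000, 16.2500], [3.5000, 11.2500]] (det J = -17.5000).
Solving J·Δ = −F gives Δ = (-2.3214, 0.4000).
Then the next iterate is (s, t)₁ = (0.1786, 0.9000).
Round to (0.1786, 0.9000) and repeat: F = (-3.392628, -1.649812), J = [[3.561480, 1.317818], [2.121480, 0.389098]].
Δ = (0.6058, 0.9373), so (s, t)₂ = (0.7844, 1.8373).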